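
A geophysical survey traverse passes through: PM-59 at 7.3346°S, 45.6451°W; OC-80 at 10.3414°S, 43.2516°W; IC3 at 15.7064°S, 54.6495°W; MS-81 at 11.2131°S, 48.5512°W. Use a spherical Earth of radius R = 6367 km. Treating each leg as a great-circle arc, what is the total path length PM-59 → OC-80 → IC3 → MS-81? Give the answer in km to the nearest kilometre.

PM-59→OC-80: c = 0.066764 rad, d = 425.09 km
OC-80→IC3: c = 0.215159 rad, d = 1369.92 km
IC3→MS-81: c = 0.129838 rad, d = 826.68 km
Total = 425.09 + 1369.92 + 826.68 = 2621.68 km

2622 km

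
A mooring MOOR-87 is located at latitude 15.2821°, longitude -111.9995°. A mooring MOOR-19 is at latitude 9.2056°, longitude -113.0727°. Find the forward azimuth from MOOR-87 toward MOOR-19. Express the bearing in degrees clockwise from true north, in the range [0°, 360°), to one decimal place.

189.9°

Δλ = -1.0732°
y = sin Δλ · cos φ₂ = -0.018489
x = cos φ₁ sin φ₂ − sin φ₁ cos φ₂ cos Δλ = -0.105811
θ = atan2(y, x) = -170.0886° → 189.9114° (mod 360°)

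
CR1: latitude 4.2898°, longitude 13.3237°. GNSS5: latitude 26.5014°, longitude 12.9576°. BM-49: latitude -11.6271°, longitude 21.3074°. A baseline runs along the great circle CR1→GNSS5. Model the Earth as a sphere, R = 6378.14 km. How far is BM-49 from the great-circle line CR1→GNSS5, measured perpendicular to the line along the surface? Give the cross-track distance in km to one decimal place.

843.7 km

δ₁₃ = central angle CR1→BM-49 = 0.310459 rad  (haversine)
θ₁₃ = bearing CR1→BM-49 = 153.557°,  θ₁₂ = bearing CR1→GNSS5 = 359.133°
dₓₜ = R·arcsin(sin δ₁₃ · sin(θ₁₃ − θ₁₂)) = 6378.14·arcsin(0.30550·sin(-205.577°)) = 843.663 km
|dₓₜ| = 843.663 km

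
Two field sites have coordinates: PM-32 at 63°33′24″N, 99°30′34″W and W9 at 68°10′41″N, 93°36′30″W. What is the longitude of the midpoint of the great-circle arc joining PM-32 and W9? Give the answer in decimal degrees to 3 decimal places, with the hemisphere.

96.825°W

PM-32: φ = +63.55667°, λ = -99.50944°
W9: φ = +68.17806°, λ = -93.60833°
Bx = cos φ₂ cos Δλ = 0.369754,  By = cos φ₂ sin Δλ = 0.038218
φₘ = atan2(sin φ₁ + sin φ₂, √((cos φ₁ + Bx)² + By²)) = 65.89548°
λₘ = λ₁ + atan2(By, cos φ₁ + Bx) = -96.82487°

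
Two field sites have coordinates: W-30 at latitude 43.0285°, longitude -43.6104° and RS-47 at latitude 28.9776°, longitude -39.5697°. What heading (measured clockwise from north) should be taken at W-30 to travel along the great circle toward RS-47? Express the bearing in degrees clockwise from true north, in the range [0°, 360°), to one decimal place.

Δλ = 4.0407°
y = sin Δλ · cos φ₂ = 0.061643
x = cos φ₁ sin φ₂ − sin φ₁ cos φ₂ cos Δλ = -0.241300
θ = atan2(y, x) = 165.6695° → 165.6695° (mod 360°)

165.7°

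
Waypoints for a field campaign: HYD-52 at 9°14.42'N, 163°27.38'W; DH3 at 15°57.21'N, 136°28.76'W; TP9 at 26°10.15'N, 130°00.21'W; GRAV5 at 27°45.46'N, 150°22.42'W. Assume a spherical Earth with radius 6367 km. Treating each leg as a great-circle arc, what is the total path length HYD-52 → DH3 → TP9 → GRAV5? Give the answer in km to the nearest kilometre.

HYD-52: φ = +9.24033°, λ = -163.45633°
DH3: φ = +15.95350°, λ = -136.47933°
TP9: φ = +26.16917°, λ = -130.00350°
GRAV5: φ = +27.75767°, λ = -150.37367°
HYD-52→DH3: c = 0.473712 rad, d = 3016.13 km
DH3→TP9: c = 0.207052 rad, d = 1318.30 km
TP9→GRAV5: c = 0.317727 rad, d = 2022.97 km
Total = 3016.13 + 1318.30 + 2022.97 = 6357.39 km

6357 km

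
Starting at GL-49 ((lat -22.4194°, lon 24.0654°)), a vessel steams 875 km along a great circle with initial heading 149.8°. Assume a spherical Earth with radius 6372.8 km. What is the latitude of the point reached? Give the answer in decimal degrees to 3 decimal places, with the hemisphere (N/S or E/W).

δ = d/R = 875/6372.8 = 0.137302 rad
φ₂ = arcsin(sin φ₁ cos δ + cos φ₁ sin δ cos θ)
   = arcsin(-0.38138·0.99059 + 0.92442·0.13687·-0.86427) = -29.15327°
λ₂ = λ₁ + atan2(sin θ sin δ cos φ₁, cos δ − sin φ₁ sin φ₂) = 28.58706°

29.153°S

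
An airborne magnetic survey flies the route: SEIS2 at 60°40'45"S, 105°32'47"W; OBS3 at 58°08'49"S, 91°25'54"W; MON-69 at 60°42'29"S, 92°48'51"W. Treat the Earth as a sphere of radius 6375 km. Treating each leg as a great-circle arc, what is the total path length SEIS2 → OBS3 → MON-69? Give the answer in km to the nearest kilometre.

SEIS2: φ = -60.67917°, λ = -105.54639°
OBS3: φ = -58.14694°, λ = -91.43167°
MON-69: φ = -60.70806°, λ = -92.81417°
SEIS2→OBS3: c = 0.132602 rad, d = 845.34 km
OBS3→MON-69: c = 0.046351 rad, d = 295.49 km
Total = 845.34 + 295.49 = 1140.83 km

1141 km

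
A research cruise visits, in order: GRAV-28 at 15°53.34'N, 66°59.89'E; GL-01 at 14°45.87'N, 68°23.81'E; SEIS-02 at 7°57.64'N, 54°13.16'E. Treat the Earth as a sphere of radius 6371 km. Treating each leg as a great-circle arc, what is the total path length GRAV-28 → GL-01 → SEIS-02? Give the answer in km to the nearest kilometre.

GRAV-28: φ = +15.88900°, λ = +66.99817°
GL-01: φ = +14.76450°, λ = +68.39683°
SEIS-02: φ = +7.96067°, λ = +54.21933°
GRAV-28→GL-01: c = 0.030650 rad, d = 195.27 km
GL-01→SEIS-02: c = 0.269933 rad, d = 1719.74 km
Total = 195.27 + 1719.74 = 1915.02 km

1915 km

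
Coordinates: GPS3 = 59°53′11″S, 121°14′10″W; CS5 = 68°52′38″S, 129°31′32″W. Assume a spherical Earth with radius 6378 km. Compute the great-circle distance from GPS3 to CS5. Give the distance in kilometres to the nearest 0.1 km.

1075.2 km

GPS3: φ = -59.88639°, λ = -121.23611°
CS5: φ = -68.87722°, λ = -129.52556°
Δφ = -8.9908°,  Δλ = -8.2894°
a = sin²(Δφ/2) + cos φ₁ cos φ₂ sin²(Δλ/2) = 0.007088
c = 2·arcsin(√a) = 0.168578 rad = 9.6588°
d = R·c = 6378 × 0.168578 = 1075.2 km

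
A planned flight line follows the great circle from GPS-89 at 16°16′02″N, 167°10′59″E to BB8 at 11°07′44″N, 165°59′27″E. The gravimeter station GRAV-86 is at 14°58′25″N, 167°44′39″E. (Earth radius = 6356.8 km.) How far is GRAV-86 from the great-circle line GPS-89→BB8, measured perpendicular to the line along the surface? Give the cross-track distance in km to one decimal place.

90.5 km

GPS-89: φ = +16.26722°, λ = +167.18306°
BB8: φ = +11.12889°, λ = +165.99083°
GRAV-86: φ = +14.97361°, λ = +167.74417°
δ₁₃ = central angle GPS-89→GRAV-86 = 0.024468 rad  (haversine)
θ₁₃ = bearing GPS-89→GRAV-86 = 157.252°,  θ₁₂ = bearing GPS-89→BB8 = 192.849°
dₓₜ = R·arcsin(sin δ₁₃ · sin(θ₁₃ − θ₁₂)) = 6356.8·arcsin(0.02447·sin(-35.598°)) = -90.533 km
|dₓₜ| = 90.533 km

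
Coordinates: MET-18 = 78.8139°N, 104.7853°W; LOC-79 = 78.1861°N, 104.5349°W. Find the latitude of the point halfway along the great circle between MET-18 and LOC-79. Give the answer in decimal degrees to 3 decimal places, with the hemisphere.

78.500°N

Bx = cos φ₂ cos Δλ = 0.204732,  By = cos φ₂ sin Δλ = 0.000895
φₘ = atan2(sin φ₁ + sin φ₂, √((cos φ₁ + Bx)² + By²)) = 78.50003°
λₘ = λ₁ + atan2(By, cos φ₁ + Bx) = -104.65673°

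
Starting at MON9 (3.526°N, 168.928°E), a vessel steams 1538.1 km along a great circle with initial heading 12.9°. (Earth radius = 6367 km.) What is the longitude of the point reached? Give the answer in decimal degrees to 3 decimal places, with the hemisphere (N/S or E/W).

172.130°E

δ = d/R = 1538.1/6367 = 0.241574 rad
φ₂ = arcsin(sin φ₁ cos δ + cos φ₁ sin δ cos θ)
   = arcsin(0.06150·0.97096 + 0.99811·0.23923·0.97476) = 17.00573°
λ₂ = λ₁ + atan2(sin θ sin δ cos φ₁, cos δ − sin φ₁ sin φ₂) = 172.12966°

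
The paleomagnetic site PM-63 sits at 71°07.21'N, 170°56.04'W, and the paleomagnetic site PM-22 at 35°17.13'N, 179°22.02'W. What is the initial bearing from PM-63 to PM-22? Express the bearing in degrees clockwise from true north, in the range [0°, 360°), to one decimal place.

191.7°

PM-63: φ = +71.12017°, λ = -170.93400°
PM-22: φ = +35.28550°, λ = -179.36700°
Δλ = -8.4330°
y = sin Δλ · cos φ₂ = -0.119710
x = cos φ₁ sin φ₂ − sin φ₁ cos φ₂ cos Δλ = -0.577097
θ = atan2(y, x) = -168.2810° → 191.7190° (mod 360°)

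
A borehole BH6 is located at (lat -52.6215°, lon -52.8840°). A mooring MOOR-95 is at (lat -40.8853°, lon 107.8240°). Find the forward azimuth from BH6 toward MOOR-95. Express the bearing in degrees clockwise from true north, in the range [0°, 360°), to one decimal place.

165.5°

Δλ = 160.7080°
y = sin Δλ · cos φ₂ = 0.249776
x = cos φ₁ sin φ₂ − sin φ₁ cos φ₂ cos Δλ = -0.964393
θ = atan2(y, x) = 165.4795° → 165.4795° (mod 360°)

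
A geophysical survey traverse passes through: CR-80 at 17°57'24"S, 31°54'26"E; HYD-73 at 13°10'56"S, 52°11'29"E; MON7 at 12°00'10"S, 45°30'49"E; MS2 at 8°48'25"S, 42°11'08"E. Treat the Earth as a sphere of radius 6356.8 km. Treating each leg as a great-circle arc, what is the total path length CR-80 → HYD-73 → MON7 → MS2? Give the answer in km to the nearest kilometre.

CR-80: φ = -17.95667°, λ = +31.90722°
HYD-73: φ = -13.18222°, λ = +52.19139°
MON7: φ = -12.00278°, λ = +45.51361°
MS2: φ = -8.80694°, λ = +42.18556°
CR-80→HYD-73: c = 0.350823 rad, d = 2230.11 km
HYD-73→MON7: c = 0.115588 rad, d = 734.77 km
MON7→MS2: c = 0.079838 rad, d = 507.51 km
Total = 2230.11 + 734.77 + 507.51 = 3472.40 km

3472 km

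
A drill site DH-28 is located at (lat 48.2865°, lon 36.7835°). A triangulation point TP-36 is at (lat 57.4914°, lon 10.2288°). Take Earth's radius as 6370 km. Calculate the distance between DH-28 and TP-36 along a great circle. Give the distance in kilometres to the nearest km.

Δφ = 9.2049°,  Δλ = -26.5547°
a = sin²(Δφ/2) + cos φ₁ cos φ₂ sin²(Δλ/2) = 0.025301
c = 2·arcsin(√a) = 0.319483 rad = 18.3050°
d = R·c = 6370 × 0.319483 = 2035.1 km

2035 km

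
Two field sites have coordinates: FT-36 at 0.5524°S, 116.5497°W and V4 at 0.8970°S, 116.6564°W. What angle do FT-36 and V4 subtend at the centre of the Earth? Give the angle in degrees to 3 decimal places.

Δφ = -0.3446°,  Δλ = -0.1067°
a = sin²(Δφ/2) + cos φ₁ cos φ₂ sin²(Δλ/2) = 0.000010
c = 2·arcsin(√a) = 0.006296 rad = 0.3607°

0.361°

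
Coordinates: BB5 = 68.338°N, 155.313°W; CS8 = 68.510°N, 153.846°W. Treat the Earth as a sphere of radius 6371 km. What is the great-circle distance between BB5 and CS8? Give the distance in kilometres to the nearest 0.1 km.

Δφ = 0.1720°,  Δλ = 1.4670°
a = sin²(Δφ/2) + cos φ₁ cos φ₂ sin²(Δλ/2) = 0.000024
c = 2·arcsin(√a) = 0.009882 rad = 0.5662°
d = R·c = 6371 × 0.009882 = 63.0 km

63.0 km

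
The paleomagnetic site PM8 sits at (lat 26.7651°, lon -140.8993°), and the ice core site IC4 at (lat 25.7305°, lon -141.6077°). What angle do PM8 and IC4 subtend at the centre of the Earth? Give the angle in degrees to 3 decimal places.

1.214°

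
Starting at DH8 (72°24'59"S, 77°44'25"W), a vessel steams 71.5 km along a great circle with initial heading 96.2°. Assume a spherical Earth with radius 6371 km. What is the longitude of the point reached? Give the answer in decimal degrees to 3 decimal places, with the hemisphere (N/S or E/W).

75.617°W

DH8: φ = -72.41639°, λ = -77.74028°
δ = d/R = 71.5/6371 = 0.011223 rad
φ₂ = arcsin(sin φ₁ cos δ + cos φ₁ sin δ cos θ)
   = arcsin(-0.95328·0.99994 + 0.30210·0.01122·-0.10800) = -72.47454°
λ₂ = λ₁ + atan2(sin θ sin δ cos φ₁, cos δ − sin φ₁ sin φ₂) = -75.61698°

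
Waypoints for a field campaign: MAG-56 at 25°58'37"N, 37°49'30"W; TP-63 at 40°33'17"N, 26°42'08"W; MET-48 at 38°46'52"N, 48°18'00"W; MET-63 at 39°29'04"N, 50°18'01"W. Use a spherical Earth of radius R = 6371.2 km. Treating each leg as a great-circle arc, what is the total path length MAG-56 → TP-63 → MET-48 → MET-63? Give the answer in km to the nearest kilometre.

MAG-56: φ = +25.97694°, λ = -37.82500°
TP-63: φ = +40.55472°, λ = -26.70222°
MET-48: φ = +38.78111°, λ = -48.30000°
MET-63: φ = +39.48444°, λ = -50.30028°
MAG-56→TP-63: c = 0.301214 rad, d = 1919.10 km
TP-63→MET-48: c = 0.291071 rad, d = 1854.47 km
MET-48→MET-63: c = 0.029732 rad, d = 189.43 km
Total = 1919.10 + 1854.47 + 189.43 = 3963.00 km

3963 km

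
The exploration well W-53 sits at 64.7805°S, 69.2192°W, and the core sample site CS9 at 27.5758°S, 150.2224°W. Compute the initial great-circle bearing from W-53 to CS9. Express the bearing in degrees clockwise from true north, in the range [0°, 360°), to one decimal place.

265.3°

Δλ = -81.0032°
y = sin Δλ · cos φ₂ = -0.875494
x = cos φ₁ sin φ₂ − sin φ₁ cos φ₂ cos Δλ = -0.071843
θ = atan2(y, x) = -94.6912° → 265.3088° (mod 360°)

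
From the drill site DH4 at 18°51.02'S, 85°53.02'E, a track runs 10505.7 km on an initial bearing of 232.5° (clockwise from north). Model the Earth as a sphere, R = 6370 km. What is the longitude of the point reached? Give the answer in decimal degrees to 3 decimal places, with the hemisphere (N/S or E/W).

DH4: φ = -18.85033°, λ = +85.88367°
δ = d/R = 10505.7/6370 = 1.649246 rad
φ₂ = arcsin(sin φ₁ cos δ + cos φ₁ sin δ cos θ)
   = arcsin(-0.32310·-0.07837 + 0.94637·0.99692·-0.60876) = -33.29967°
λ₂ = λ₁ + atan2(sin θ sin δ cos φ₁, cos δ − sin φ₁ sin φ₂) = -22.98134°

22.981°W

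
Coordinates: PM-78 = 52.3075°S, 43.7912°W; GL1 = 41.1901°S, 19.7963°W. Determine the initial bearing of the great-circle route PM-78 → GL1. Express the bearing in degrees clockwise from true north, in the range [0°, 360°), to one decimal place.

Δλ = 23.9949°
y = sin Δλ · cos φ₂ = 0.306020
x = cos φ₁ sin φ₂ − sin φ₁ cos φ₂ cos Δλ = 0.141360
θ = atan2(y, x) = 65.2064° → 65.2064° (mod 360°)

65.2°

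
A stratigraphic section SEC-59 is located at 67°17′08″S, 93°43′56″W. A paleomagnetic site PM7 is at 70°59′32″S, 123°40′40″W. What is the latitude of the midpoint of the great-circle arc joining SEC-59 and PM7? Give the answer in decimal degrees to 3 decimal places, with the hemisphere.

69.784°S

SEC-59: φ = -67.28556°, λ = -93.73222°
PM7: φ = -70.99222°, λ = -123.67778°
Bx = cos φ₂ cos Δλ = 0.282216,  By = cos φ₂ sin Δλ = -0.162580
φₘ = atan2(sin φ₁ + sin φ₂, √((cos φ₁ + Bx)² + By²)) = -69.78418°
λₘ = λ₁ + atan2(By, cos φ₁ + Bx) = -107.40413°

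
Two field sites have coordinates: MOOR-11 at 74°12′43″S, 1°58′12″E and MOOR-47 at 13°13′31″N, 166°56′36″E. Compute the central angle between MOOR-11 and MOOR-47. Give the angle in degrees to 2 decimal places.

118.42°

MOOR-11: φ = -74.21194°, λ = +1.97000°
MOOR-47: φ = +13.22528°, λ = +166.94333°
Δφ = 87.4372°,  Δλ = 164.9733°
a = sin²(Δφ/2) + cos φ₁ cos φ₂ sin²(Δλ/2) = 0.737978
c = 2·arcsin(√a) = 2.066847 rad = 118.4216°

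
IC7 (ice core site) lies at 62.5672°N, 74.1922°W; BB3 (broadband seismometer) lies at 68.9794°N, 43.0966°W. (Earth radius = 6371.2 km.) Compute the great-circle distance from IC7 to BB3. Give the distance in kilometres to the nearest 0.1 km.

1564.6 km

Δφ = 6.4122°,  Δλ = 31.0956°
a = sin²(Δφ/2) + cos φ₁ cos φ₂ sin²(Δλ/2) = 0.015001
c = 2·arcsin(√a) = 0.245575 rad = 14.0704°
d = R·c = 6371.2 × 0.245575 = 1564.6 km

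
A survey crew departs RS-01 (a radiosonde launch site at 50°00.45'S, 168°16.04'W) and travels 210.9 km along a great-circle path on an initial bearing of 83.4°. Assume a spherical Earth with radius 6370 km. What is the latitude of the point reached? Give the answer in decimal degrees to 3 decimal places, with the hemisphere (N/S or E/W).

49.753°S

RS-01: φ = -50.00750°, λ = -168.26733°
δ = d/R = 210.9/6370 = 0.033108 rad
φ₂ = arcsin(sin φ₁ cos δ + cos φ₁ sin δ cos θ)
   = arcsin(-0.76613·0.99945 + 0.64269·0.03310·0.11494) = -49.75275°
λ₂ = λ₁ + atan2(sin θ sin δ cos φ₁, cos δ − sin φ₁ sin φ₂) = -165.34998°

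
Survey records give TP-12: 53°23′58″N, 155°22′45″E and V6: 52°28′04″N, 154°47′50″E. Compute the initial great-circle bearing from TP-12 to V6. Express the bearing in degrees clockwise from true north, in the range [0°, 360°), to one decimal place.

TP-12: φ = +53.39944°, λ = +155.37917°
V6: φ = +52.46778°, λ = +154.79722°
Δλ = -0.5819°
y = sin Δλ · cos φ₂ = -0.006188
x = cos φ₁ sin φ₂ − sin φ₁ cos φ₂ cos Δλ = -0.016235
θ = atan2(y, x) = -159.1367° → 200.8633° (mod 360°)

200.9°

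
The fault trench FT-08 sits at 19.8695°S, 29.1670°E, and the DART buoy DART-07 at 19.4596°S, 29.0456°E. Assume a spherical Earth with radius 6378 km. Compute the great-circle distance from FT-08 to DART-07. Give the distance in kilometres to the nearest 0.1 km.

47.4 km

Δφ = 0.4099°,  Δλ = -0.1214°
a = sin²(Δφ/2) + cos φ₁ cos φ₂ sin²(Δλ/2) = 0.000014
c = 2·arcsin(√a) = 0.007427 rad = 0.4255°
d = R·c = 6378 × 0.007427 = 47.4 km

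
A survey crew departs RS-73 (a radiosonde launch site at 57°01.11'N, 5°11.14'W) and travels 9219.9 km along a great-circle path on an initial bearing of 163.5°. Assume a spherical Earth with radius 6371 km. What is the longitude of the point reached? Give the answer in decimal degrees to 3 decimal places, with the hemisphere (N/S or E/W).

RS-73: φ = +57.01850°, λ = -5.18567°
δ = d/R = 9219.9/6371 = 1.447167 rad
φ₂ = arcsin(sin φ₁ cos δ + cos φ₁ sin δ cos θ)
   = arcsin(0.83885·0.12331 + 0.54437·0.99237·-0.95882) = -24.48941°
λ₂ = λ₁ + atan2(sin θ sin δ cos φ₁, cos δ − sin φ₁ sin φ₂) = 12.85607°

12.856°E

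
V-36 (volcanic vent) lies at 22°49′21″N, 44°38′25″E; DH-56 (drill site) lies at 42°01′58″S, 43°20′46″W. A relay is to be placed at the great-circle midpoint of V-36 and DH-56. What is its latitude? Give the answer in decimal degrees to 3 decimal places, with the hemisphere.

13.169°S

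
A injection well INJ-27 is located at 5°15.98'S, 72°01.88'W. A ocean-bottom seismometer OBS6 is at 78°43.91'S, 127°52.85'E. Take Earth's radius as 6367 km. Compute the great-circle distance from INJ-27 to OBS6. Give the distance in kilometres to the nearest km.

10594 km

INJ-27: φ = -5.26633°, λ = -72.03133°
OBS6: φ = -78.73183°, λ = +127.88083°
Δφ = -73.4655°,  Δλ = -160.0878°
a = sin²(Δφ/2) + cos φ₁ cos φ₂ sin²(Δλ/2) = 0.546464
c = 2·arcsin(√a) = 1.663858 rad = 95.3321°
d = R·c = 6367 × 1.663858 = 10593.8 km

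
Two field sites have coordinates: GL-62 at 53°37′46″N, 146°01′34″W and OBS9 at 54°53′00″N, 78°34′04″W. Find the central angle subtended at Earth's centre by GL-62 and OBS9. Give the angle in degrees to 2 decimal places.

37.87°

GL-62: φ = +53.62944°, λ = -146.02611°
OBS9: φ = +54.88333°, λ = -78.56778°
Δφ = 1.2539°,  Δλ = 67.4583°
a = sin²(Δφ/2) + cos φ₁ cos φ₂ sin²(Δλ/2) = 0.105295
c = 2·arcsin(√a) = 0.660950 rad = 37.8697°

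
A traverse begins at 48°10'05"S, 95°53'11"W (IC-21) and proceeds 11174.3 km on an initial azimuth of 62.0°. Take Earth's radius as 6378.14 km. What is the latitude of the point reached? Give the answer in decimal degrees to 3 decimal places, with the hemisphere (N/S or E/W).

26.247°N

IC-21: φ = -48.16806°, λ = -95.88639°
δ = d/R = 11174.3/6378.14 = 1.751968 rad
φ₂ = arcsin(sin φ₁ cos δ + cos φ₁ sin δ cos θ)
   = arcsin(-0.74510·-0.18018 + 0.66695·0.98363·0.46947) = 26.24710°
λ₂ = λ₁ + atan2(sin θ sin δ cos φ₁, cos δ − sin φ₁ sin φ₂) = -20.34304°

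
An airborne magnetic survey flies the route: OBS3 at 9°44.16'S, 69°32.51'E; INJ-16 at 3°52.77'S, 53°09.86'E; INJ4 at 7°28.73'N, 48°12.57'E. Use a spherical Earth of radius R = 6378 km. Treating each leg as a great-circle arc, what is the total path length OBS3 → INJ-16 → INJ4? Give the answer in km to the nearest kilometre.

3302 km

OBS3: φ = -9.73600°, λ = +69.54183°
INJ-16: φ = -3.87950°, λ = +53.16433°
INJ4: φ = +7.47883°, λ = +48.20950°
OBS3→INJ-16: c = 0.301536 rad, d = 1923.20 km
INJ-16→INJ4: c = 0.216208 rad, d = 1378.97 km
Total = 1923.20 + 1378.97 = 3302.17 km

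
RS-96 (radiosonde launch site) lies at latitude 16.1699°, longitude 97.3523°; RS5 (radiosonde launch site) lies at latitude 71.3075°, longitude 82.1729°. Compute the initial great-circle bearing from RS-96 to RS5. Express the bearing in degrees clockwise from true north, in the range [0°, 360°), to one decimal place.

354.2°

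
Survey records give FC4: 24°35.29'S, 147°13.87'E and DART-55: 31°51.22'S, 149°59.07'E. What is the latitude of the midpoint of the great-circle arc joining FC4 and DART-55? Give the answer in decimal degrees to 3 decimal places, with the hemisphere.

FC4: φ = -24.58817°, λ = +147.23117°
DART-55: φ = -31.85367°, λ = +149.98450°
Bx = cos φ₂ cos Δλ = 0.848418,  By = cos φ₂ sin Δλ = 0.040802
φₘ = atan2(sin φ₁ + sin φ₂, √((cos φ₁ + Bx)² + By²)) = -28.22780°
λₘ = λ₁ + atan2(By, cos φ₁ + Bx) = 148.56092°

28.228°S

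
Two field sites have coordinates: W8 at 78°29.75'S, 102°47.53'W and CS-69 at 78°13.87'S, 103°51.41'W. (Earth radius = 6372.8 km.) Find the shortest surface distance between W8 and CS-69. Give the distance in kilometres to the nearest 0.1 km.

37.9 km

W8: φ = -78.49583°, λ = -102.79217°
CS-69: φ = -78.23117°, λ = -103.85683°
Δφ = 0.2647°,  Δλ = -1.0647°
a = sin²(Δφ/2) + cos φ₁ cos φ₂ sin²(Δλ/2) = 0.000009
c = 2·arcsin(√a) = 0.005948 rad = 0.3408°
d = R·c = 6372.8 × 0.005948 = 37.9 km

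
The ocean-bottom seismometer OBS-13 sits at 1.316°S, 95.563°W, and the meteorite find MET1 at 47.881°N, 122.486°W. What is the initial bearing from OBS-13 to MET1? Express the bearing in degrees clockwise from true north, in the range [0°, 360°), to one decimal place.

Δλ = -26.9230°
y = sin Δλ · cos φ₂ = -0.303676
x = cos φ₁ sin φ₂ − sin φ₁ cos φ₂ cos Δλ = 0.755291
θ = atan2(y, x) = -21.9033° → 338.0967° (mod 360°)

338.1°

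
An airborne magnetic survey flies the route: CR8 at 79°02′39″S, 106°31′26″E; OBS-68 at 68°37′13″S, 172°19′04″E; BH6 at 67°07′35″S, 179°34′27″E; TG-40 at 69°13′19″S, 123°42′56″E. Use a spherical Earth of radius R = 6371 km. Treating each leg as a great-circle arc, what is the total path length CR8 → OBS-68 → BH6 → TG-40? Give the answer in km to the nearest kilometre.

CR8: φ = -79.04417°, λ = +106.52389°
OBS-68: φ = -68.62028°, λ = +172.31778°
BH6: φ = -67.12639°, λ = +179.57417°
TG-40: φ = -69.22194°, λ = +123.71556°
CR8→OBS-68: c = 0.340402 rad, d = 2168.70 km
OBS-68→BH6: c = 0.054316 rad, d = 346.05 km
BH6→TG-40: c = 0.351580 rad, d = 2239.91 km
Total = 2168.70 + 346.05 + 2239.91 = 4754.67 km

4755 km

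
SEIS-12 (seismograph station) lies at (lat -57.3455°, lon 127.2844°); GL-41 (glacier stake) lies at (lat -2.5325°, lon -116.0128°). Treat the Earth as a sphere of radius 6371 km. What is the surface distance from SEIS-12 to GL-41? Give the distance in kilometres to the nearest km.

11323 km

Δφ = 54.8130°,  Δλ = 116.7028°
a = sin²(Δφ/2) + cos φ₁ cos φ₂ sin²(Δλ/2) = 0.602512
c = 2·arcsin(√a) = 1.777285 rad = 101.8309°
d = R·c = 6371 × 1.777285 = 11323.1 km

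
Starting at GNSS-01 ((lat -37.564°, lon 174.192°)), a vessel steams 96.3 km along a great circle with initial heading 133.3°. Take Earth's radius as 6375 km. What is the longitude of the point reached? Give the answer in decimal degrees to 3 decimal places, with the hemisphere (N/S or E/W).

174.993°E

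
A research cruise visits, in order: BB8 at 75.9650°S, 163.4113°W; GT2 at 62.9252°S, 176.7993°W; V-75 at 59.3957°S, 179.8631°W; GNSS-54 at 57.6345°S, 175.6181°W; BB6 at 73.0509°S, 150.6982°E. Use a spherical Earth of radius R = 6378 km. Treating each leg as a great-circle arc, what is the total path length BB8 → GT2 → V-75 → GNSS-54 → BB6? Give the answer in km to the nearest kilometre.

4536 km

BB8→GT2: c = 0.240521 rad, d = 1534.05 km
GT2→V-75: c = 0.066765 rad, d = 425.83 km
V-75→GNSS-54: c = 0.049402 rad, d = 315.09 km
GNSS-54→BB6: c = 0.354503 rad, d = 2261.02 km
Total = 1534.05 + 425.83 + 315.09 + 2261.02 = 4535.98 km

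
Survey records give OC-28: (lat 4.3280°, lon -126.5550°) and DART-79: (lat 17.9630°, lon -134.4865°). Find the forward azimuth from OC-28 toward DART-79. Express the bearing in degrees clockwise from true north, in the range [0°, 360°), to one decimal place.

Δλ = -7.9315°
y = sin Δλ · cos φ₂ = -0.131263
x = cos φ₁ sin φ₂ − sin φ₁ cos φ₂ cos Δλ = 0.236423
θ = atan2(y, x) = -29.0392° → 330.9608° (mod 360°)

331.0°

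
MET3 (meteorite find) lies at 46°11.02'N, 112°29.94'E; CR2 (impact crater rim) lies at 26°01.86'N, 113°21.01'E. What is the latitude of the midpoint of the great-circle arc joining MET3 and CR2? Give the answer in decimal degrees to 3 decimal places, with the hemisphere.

MET3: φ = +46.18367°, λ = +112.49900°
CR2: φ = +26.03100°, λ = +113.35017°
Bx = cos φ₂ cos Δλ = 0.898458,  By = cos φ₂ sin Δλ = 0.013348
φₘ = atan2(sin φ₁ + sin φ₂, √((cos φ₁ + Bx)² + By²)) = 36.10807°
λₘ = λ₁ + atan2(By, cos φ₁ + Bx) = 112.97975°

36.108°N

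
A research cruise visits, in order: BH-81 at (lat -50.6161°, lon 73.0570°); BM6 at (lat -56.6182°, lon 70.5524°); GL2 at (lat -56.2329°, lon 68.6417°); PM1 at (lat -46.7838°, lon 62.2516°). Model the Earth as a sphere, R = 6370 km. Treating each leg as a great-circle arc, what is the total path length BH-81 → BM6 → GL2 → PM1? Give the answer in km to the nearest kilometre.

1951 km

BH-81→BM6: c = 0.107899 rad, d = 687.32 km
BM6→GL2: c = 0.019629 rad, d = 125.04 km
GL2→PM1: c = 0.178747 rad, d = 1138.62 km
Total = 687.32 + 125.04 + 1138.62 = 1950.97 km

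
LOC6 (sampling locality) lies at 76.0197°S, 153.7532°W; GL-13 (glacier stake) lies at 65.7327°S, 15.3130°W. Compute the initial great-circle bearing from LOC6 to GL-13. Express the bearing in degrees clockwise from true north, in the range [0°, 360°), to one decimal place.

152.3°

Δλ = 138.4402°
y = sin Δλ · cos φ₂ = 0.272654
x = cos φ₁ sin φ₂ − sin φ₁ cos φ₂ cos Δλ = -0.518664
θ = atan2(y, x) = 152.2697° → 152.2697° (mod 360°)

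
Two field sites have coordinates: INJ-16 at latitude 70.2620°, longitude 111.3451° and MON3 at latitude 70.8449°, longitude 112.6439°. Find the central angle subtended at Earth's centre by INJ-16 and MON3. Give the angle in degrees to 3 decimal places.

Δφ = 0.5829°,  Δλ = 1.2988°
a = sin²(Δφ/2) + cos φ₁ cos φ₂ sin²(Δλ/2) = 0.000040
c = 2·arcsin(√a) = 0.012667 rad = 0.7257°

0.726°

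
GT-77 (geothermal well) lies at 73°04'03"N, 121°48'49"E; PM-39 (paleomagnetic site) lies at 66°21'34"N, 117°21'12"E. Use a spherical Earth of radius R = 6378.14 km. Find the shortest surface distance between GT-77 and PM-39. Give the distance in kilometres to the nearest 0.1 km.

765.8 km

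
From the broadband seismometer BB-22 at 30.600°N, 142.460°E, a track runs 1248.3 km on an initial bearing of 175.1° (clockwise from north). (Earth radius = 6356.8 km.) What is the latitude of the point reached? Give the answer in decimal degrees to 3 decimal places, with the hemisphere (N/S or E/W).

19.386°N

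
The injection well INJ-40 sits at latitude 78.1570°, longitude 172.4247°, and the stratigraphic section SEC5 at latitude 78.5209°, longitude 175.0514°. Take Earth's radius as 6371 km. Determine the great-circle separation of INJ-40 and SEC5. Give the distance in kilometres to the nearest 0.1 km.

71.6 km

Δφ = 0.3639°,  Δλ = 2.6267°
a = sin²(Δφ/2) + cos φ₁ cos φ₂ sin²(Δλ/2) = 0.000032
c = 2·arcsin(√a) = 0.011232 rad = 0.6436°
d = R·c = 6371 × 0.011232 = 71.6 km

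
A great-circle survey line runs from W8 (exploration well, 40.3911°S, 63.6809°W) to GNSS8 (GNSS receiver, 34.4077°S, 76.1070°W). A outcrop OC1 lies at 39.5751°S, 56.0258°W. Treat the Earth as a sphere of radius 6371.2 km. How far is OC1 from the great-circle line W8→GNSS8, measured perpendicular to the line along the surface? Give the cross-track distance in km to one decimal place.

355.9 km

δ₁₃ = central angle W8→OC1 = 0.103326 rad  (haversine)
θ₁₃ = bearing W8→OC1 = 84.553°,  θ₁₂ = bearing W8→GNSS8 = 297.322°
dₓₜ = R·arcsin(sin δ₁₃ · sin(θ₁₃ − θ₁₂)) = 6371.2·arcsin(0.10314·sin(-212.768°)) = 355.858 km
|dₓₜ| = 355.858 km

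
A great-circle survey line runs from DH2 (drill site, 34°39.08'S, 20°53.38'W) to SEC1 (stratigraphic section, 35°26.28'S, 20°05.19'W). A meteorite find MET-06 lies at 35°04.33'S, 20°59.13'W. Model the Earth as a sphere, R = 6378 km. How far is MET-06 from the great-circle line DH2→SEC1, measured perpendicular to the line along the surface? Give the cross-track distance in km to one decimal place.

DH2: φ = -34.65133°, λ = -20.88967°
SEC1: φ = -35.43800°, λ = -20.08650°
MET-06: φ = -35.07217°, λ = -20.98550°
δ₁₃ = central angle DH2→MET-06 = 0.007472 rad  (haversine)
θ₁₃ = bearing DH2→MET-06 = 190.557°,  θ₁₂ = bearing DH2→SEC1 = 140.338°
dₓₜ = R·arcsin(sin δ₁₃ · sin(θ₁₃ − θ₁₂)) = 6378·arcsin(0.00747·sin(50.218°)) = 36.623 km
|dₓₜ| = 36.623 km

36.6 km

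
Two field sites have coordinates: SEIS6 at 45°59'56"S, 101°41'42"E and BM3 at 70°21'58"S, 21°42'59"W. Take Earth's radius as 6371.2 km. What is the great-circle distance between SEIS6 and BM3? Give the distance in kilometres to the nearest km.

SEIS6: φ = -45.99889°, λ = +101.69500°
BM3: φ = -70.36611°, λ = -21.71639°
Δφ = -24.3672°,  Δλ = -123.4114°
a = sin²(Δφ/2) + cos φ₁ cos φ₂ sin²(Δλ/2) = 0.225513
c = 2·arcsin(√a) = 0.989660 rad = 56.7033°
d = R·c = 6371.2 × 0.989660 = 6305.3 km

6305 km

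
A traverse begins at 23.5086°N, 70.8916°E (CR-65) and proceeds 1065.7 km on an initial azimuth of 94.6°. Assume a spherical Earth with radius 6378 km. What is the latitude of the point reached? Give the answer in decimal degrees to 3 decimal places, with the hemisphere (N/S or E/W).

22.402°N

δ = d/R = 1065.7/6378 = 0.167090 rad
φ₂ = arcsin(sin φ₁ cos δ + cos φ₁ sin δ cos θ)
   = arcsin(0.39889·0.98607 + 0.91700·0.16631·-0.08020) = 22.40185°
λ₂ = λ₁ + atan2(sin θ sin δ cos φ₁, cos δ − sin φ₁ sin φ₂) = 81.22115°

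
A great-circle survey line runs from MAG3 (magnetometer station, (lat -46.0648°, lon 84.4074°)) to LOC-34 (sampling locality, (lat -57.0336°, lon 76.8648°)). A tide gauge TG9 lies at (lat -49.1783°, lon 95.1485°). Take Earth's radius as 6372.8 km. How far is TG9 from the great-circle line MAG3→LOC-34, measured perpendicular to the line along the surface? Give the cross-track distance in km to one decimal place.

869.1 km

δ₁₃ = central angle MAG3→TG9 = 0.137388 rad  (haversine)
θ₁₃ = bearing MAG3→TG9 = 117.181°,  θ₁₂ = bearing MAG3→LOC-34 = 200.245°
dₓₜ = R·arcsin(sin δ₁₃ · sin(θ₁₃ − θ₁₂)) = 6372.8·arcsin(0.13696·sin(-83.064°)) = -869.101 km
|dₓₜ| = 869.101 km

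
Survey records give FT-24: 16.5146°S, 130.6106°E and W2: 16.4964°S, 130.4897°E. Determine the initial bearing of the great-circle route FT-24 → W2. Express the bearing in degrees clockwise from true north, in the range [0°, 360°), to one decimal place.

Δλ = -0.1209°
y = sin Δλ · cos φ₂ = -0.002023
x = cos φ₁ sin φ₂ − sin φ₁ cos φ₂ cos Δλ = 0.000317
θ = atan2(y, x) = -81.0942° → 278.9058° (mod 360°)

278.9°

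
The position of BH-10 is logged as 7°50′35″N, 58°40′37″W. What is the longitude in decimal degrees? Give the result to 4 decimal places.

58° + 40′/60 + 37″/3600 = 58 + 0.66667 + 0.01028 = 58.6769°

58.6769°W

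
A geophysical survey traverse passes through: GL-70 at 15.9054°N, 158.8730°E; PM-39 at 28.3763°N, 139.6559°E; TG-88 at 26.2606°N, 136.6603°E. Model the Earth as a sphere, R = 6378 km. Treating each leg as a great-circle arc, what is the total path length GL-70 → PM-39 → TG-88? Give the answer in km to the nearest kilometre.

2792 km

GL-70→PM-39: c = 0.378402 rad, d = 2413.45 km
PM-39→TG-88: c = 0.059336 rad, d = 378.44 km
Total = 2413.45 + 378.44 = 2791.89 km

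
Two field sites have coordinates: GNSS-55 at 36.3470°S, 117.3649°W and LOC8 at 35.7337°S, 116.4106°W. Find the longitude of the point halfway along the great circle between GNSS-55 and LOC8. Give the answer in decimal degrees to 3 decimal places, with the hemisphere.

116.886°W

Bx = cos φ₂ cos Δλ = 0.811628,  By = cos φ₂ sin Δλ = 0.013519
φₘ = atan2(sin φ₁ + sin φ₂, √((cos φ₁ + Bx)² + By²)) = -36.04130°
λₘ = λ₁ + atan2(By, cos φ₁ + Bx) = -116.88589°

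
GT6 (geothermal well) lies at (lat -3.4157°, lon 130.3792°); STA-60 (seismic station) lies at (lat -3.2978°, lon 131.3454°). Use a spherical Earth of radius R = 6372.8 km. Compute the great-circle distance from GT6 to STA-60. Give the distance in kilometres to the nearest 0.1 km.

Δφ = 0.1179°,  Δλ = 0.9662°
a = sin²(Δφ/2) + cos φ₁ cos φ₂ sin²(Δλ/2) = 0.000072
c = 2·arcsin(√a) = 0.016960 rad = 0.9717°
d = R·c = 6372.8 × 0.016960 = 108.1 km

108.1 km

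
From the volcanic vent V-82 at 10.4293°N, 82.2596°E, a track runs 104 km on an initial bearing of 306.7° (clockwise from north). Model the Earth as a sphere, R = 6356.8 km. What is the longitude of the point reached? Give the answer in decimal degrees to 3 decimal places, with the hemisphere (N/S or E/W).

δ = d/R = 104/6356.8 = 0.016360 rad
φ₂ = arcsin(sin φ₁ cos δ + cos φ₁ sin δ cos θ)
   = arcsin(0.18102·0.99987 + 0.98348·0.01636·0.59763) = 10.98858°
λ₂ = λ₁ + atan2(sin θ sin δ cos φ₁, cos δ − sin φ₁ sin φ₂) = 81.49400°

81.494°E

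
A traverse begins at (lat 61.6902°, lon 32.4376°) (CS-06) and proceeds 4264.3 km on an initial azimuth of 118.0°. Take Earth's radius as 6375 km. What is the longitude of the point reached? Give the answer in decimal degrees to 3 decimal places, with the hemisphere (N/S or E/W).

δ = d/R = 4264.3/6375 = 0.668910 rad
φ₂ = arcsin(sin φ₁ cos δ + cos φ₁ sin δ cos θ)
   = arcsin(0.88040·0.78450 + 0.47424·0.62013·-0.46947) = 33.54572°
λ₂ = λ₁ + atan2(sin θ sin δ cos φ₁, cos δ − sin φ₁ sin φ₂) = 73.50632°

73.506°E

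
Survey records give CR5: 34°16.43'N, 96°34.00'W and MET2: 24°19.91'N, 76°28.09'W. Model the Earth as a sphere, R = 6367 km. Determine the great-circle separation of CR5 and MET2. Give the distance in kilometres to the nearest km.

CR5: φ = +34.27383°, λ = -96.56667°
MET2: φ = +24.33183°, λ = -76.46817°
Δφ = -9.9420°,  Δλ = 20.0985°
a = sin²(Δφ/2) + cos φ₁ cos φ₂ sin²(Δλ/2) = 0.030435
c = 2·arcsin(√a) = 0.350705 rad = 20.0939°
d = R·c = 6367 × 0.350705 = 2232.9 km

2233 km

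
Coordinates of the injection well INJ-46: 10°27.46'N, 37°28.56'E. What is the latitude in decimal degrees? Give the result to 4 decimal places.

10.4577°N

10° + 27.46′/60 = 10 + 0.45767 = 10.4577°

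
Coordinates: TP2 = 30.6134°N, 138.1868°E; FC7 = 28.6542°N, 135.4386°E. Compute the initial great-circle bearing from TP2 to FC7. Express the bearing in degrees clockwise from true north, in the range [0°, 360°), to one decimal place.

Δλ = -2.7482°
y = sin Δλ · cos φ₂ = -0.042075
x = cos φ₁ sin φ₂ − sin φ₁ cos φ₂ cos Δλ = -0.033674
θ = atan2(y, x) = -128.6715° → 231.3285° (mod 360°)

231.3°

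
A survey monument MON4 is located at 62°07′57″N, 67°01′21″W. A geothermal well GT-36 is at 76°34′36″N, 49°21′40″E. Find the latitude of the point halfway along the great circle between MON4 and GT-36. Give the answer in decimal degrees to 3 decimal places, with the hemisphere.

77.270°N

MON4: φ = +62.13250°, λ = -67.02250°
GT-36: φ = +76.57667°, λ = +49.36111°
Bx = cos φ₂ cos Δλ = -0.103160,  By = cos φ₂ sin Δλ = 0.207964
φₘ = atan2(sin φ₁ + sin φ₂, √((cos φ₁ + Bx)² + By²)) = 77.26992°
λₘ = λ₁ + atan2(By, cos φ₁ + Bx) = -37.30013°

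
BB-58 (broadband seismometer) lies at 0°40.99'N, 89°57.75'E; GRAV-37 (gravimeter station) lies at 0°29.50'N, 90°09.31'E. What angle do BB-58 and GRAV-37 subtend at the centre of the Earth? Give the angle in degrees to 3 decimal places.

0.272°

BB-58: φ = +0.68317°, λ = +89.96250°
GRAV-37: φ = +0.49167°, λ = +90.15517°
Δφ = -0.1915°,  Δλ = 0.1927°
a = sin²(Δφ/2) + cos φ₁ cos φ₂ sin²(Δλ/2) = 0.000006
c = 2·arcsin(√a) = 0.004741 rad = 0.2716°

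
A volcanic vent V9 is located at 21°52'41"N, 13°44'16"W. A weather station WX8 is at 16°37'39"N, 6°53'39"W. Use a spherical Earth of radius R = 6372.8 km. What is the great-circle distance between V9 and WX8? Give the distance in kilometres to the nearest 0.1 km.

V9: φ = +21.87806°, λ = -13.73778°
WX8: φ = +16.62750°, λ = -6.89417°
Δφ = -5.2506°,  Δλ = 6.8436°
a = sin²(Δφ/2) + cos φ₁ cos φ₂ sin²(Δλ/2) = 0.005266
c = 2·arcsin(√a) = 0.145257 rad = 8.3226°
d = R·c = 6372.8 × 0.145257 = 925.7 km

925.7 km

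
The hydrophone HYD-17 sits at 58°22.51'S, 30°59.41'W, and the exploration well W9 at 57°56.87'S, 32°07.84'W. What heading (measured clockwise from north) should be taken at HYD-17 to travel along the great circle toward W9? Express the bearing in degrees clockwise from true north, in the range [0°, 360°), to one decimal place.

304.9°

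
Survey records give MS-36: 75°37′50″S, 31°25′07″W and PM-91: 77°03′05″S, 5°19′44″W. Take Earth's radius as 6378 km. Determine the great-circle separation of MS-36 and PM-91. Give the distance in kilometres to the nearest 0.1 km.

697.5 km

MS-36: φ = -75.63056°, λ = -31.41861°
PM-91: φ = -77.05139°, λ = -5.32889°
Δφ = -1.4208°,  Δλ = 26.0897°
a = sin²(Δφ/2) + cos φ₁ cos φ₂ sin²(Δλ/2) = 0.002987
c = 2·arcsin(√a) = 0.109359 rad = 6.2658°
d = R·c = 6378 × 0.109359 = 697.5 km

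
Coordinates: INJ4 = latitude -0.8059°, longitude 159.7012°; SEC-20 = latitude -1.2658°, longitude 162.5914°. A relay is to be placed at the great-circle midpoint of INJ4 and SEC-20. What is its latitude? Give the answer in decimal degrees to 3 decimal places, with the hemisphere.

1.036°S

Bx = cos φ₂ cos Δλ = 0.998484,  By = cos φ₂ sin Δλ = 0.050410
φₘ = atan2(sin φ₁ + sin φ₂, √((cos φ₁ + Bx)² + By²)) = -1.03618°
λₘ = λ₁ + atan2(By, cos φ₁ + Bx) = 161.14620°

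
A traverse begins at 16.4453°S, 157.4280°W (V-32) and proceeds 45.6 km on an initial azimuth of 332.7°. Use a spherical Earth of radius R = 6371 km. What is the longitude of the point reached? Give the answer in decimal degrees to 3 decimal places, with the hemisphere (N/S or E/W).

δ = d/R = 45.6/6371 = 0.007157 rad
φ₂ = arcsin(sin φ₁ cos δ + cos φ₁ sin δ cos θ)
   = arcsin(-0.28310·0.99997 + 0.95909·0.00716·0.88862) = -16.08080°
λ₂ = λ₁ + atan2(sin θ sin δ cos φ₁, cos δ − sin φ₁ sin φ₂) = -157.62375°

157.624°W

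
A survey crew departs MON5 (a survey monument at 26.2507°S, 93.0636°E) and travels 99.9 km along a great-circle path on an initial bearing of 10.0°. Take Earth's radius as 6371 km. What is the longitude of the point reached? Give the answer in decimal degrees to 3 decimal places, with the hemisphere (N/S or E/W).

δ = d/R = 99.9/6371 = 0.015680 rad
φ₂ = arcsin(sin φ₁ cos δ + cos φ₁ sin δ cos θ)
   = arcsin(-0.44230·0.99988 + 0.89687·0.01568·0.98481) = -25.36582°
λ₂ = λ₁ + atan2(sin θ sin δ cos φ₁, cos δ − sin φ₁ sin φ₂) = 93.23625°

93.236°E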